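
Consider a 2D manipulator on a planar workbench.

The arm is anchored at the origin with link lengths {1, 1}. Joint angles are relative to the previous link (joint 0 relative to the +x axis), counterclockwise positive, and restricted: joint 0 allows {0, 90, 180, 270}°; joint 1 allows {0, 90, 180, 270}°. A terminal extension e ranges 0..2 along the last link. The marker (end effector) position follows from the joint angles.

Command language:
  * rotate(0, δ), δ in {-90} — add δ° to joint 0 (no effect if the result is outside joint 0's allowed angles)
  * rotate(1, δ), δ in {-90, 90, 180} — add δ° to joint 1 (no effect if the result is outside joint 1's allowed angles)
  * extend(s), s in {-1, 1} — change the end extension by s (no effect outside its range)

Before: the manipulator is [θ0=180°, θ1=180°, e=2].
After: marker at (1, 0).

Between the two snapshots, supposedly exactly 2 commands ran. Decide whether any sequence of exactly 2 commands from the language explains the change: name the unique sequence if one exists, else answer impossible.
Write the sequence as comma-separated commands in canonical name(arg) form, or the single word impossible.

key: running extend(-1) before extend(1) would end elsewhere — order is forced
begin: [θ0=180°, θ1=180°, e=2]
step 1 (extend(1)): [θ0=180°, θ1=180°, e=2]
step 2 (extend(-1)): [θ0=180°, θ1=180°, e=1]
uniquely the one of 36 2-step routes that fits.

extend(1), extend(-1)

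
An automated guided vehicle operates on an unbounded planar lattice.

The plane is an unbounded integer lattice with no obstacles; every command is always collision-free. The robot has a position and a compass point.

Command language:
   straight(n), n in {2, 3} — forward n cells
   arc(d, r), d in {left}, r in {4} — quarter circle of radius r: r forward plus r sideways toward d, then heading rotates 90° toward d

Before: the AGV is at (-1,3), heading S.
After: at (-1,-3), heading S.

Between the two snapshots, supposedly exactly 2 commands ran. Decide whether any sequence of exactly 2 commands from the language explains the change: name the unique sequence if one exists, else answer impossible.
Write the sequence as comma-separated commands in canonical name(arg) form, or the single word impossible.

straight(3), straight(3)

key: still facing S at the end — nothing in the sequence rotates
begin: at (-1,3), heading S
t=1 straight(3) ⇒ at (-1,0), heading S
t=2 straight(3) ⇒ at (-1,-3), heading S
no other 2-command option fits: unique.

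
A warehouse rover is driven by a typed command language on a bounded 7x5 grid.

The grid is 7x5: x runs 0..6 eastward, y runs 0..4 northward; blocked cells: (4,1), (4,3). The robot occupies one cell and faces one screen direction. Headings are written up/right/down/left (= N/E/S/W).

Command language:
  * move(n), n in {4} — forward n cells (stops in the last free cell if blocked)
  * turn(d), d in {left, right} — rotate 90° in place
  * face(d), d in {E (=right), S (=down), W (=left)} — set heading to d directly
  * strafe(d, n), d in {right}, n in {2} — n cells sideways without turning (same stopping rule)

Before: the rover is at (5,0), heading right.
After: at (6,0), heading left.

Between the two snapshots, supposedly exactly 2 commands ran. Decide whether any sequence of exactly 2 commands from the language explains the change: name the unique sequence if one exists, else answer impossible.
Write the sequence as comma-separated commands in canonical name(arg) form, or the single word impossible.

key: cell and facing (now W) both changed — the 2 commands mix motion and turning
start: at (5,0), heading right
step 1 (move(4)): at (6,0), heading right
step 2 (face(W)): at (6,0), heading left
all 49 alternatives checked — unique.

move(4), face(W)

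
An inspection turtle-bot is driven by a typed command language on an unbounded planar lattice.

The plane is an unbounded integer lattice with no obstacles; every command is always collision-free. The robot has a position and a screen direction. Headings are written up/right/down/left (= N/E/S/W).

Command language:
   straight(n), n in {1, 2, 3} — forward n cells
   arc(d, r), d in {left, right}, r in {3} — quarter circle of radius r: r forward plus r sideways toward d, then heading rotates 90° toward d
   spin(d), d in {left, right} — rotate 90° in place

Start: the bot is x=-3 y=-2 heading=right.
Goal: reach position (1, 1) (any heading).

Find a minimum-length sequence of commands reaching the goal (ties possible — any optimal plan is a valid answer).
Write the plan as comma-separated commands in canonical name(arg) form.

start: x=-3 y=-2 heading=right
t=1 straight(1) ⇒ x=-2 y=-2 heading=right
t=2 arc(left, 3) ⇒ x=1 y=1 heading=up
minimal: 2 command(s), checked below 2.

straight(1), arc(left, 3)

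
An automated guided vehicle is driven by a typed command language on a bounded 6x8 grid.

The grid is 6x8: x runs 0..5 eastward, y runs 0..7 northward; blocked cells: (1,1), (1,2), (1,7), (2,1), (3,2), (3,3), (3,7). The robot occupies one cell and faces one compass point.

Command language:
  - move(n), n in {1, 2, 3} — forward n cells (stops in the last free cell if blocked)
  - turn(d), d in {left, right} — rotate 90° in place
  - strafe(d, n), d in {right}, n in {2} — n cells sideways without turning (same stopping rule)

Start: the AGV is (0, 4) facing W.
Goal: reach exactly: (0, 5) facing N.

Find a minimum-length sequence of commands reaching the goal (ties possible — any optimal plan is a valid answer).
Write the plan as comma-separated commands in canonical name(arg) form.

turn(right), move(1)

begin: (0, 4) facing W
t=1 turn(right) ⇒ (0, 4) facing N
t=2 move(1) ⇒ (0, 5) facing N
no 1-step plan works, so 2 is optimal.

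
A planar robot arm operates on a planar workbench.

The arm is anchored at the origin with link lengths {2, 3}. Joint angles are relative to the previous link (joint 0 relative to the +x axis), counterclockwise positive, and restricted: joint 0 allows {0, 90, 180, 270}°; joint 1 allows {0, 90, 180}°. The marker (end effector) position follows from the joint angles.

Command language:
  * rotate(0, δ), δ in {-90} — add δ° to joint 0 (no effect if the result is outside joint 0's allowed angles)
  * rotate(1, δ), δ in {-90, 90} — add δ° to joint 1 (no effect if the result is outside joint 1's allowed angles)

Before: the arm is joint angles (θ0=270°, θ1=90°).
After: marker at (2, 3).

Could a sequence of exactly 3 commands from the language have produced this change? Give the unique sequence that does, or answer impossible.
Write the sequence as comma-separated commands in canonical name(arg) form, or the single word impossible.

rotate(0, -90), rotate(0, -90), rotate(0, -90)

initial: joint angles (θ0=270°, θ1=90°)
[1] after rotate(0, -90): joint angles (θ0=180°, θ1=90°)
[2] after rotate(0, -90): joint angles (θ0=90°, θ1=90°)
[3] after rotate(0, -90): joint angles (θ0=0°, θ1=90°)
no rival 3-sequence matches.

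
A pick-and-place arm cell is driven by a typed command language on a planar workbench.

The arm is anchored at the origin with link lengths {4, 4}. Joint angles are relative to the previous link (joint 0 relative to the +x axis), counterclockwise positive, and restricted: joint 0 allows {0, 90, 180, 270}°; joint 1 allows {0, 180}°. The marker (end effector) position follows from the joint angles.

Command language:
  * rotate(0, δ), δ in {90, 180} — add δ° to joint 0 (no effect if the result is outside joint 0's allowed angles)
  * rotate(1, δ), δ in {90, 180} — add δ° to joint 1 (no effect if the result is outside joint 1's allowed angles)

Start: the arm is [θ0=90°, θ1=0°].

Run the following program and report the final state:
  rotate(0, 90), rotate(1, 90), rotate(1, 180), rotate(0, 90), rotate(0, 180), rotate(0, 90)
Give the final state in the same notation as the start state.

[θ0=180°, θ1=180°]

t0: [θ0=90°, θ1=0°]
step 1 (rotate(0, 90)): [θ0=180°, θ1=0°]
step 2 (rotate(1, 90)): [θ0=180°, θ1=0°]
step 3 (rotate(1, 180)): [θ0=180°, θ1=180°]
step 4 (rotate(0, 90)): [θ0=270°, θ1=180°]
step 5 (rotate(0, 180)): [θ0=90°, θ1=180°]
step 6 (rotate(0, 90)): [θ0=180°, θ1=180°]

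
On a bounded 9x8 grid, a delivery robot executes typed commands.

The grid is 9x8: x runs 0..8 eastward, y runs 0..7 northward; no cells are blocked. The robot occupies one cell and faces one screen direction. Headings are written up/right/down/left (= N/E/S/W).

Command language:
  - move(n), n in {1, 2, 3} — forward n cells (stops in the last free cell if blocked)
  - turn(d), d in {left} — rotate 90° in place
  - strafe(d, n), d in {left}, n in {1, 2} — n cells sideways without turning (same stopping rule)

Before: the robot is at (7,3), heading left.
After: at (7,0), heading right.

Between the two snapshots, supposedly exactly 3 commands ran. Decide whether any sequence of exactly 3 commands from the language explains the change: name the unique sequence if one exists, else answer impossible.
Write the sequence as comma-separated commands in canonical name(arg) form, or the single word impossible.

turn(left), move(3), turn(left)

key: position moved to (7,0) AND the heading swung to E — translation plus rotation needed
begin: at (7,3), heading left
step 1 (turn(left)): at (7,3), heading down
step 2 (move(3)): at (7,0), heading down
step 3 (turn(left)): at (7,0), heading right
all 216 alternatives checked — unique.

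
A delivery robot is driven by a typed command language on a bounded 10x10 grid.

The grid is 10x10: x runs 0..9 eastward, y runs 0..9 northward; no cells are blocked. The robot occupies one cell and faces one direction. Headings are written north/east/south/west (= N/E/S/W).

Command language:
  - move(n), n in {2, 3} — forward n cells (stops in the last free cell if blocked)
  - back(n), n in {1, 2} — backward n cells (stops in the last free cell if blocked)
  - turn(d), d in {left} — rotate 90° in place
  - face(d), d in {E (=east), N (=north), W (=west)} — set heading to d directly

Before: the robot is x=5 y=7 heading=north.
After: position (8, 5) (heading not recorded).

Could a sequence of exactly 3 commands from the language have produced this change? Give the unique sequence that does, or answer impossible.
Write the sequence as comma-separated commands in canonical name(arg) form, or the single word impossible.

key: order matters: swapping back(2) and move(3) lands elsewhere
begin: x=5 y=7 heading=north
t=1 back(2) ⇒ x=5 y=5 heading=north
t=2 face(E) ⇒ x=5 y=5 heading=east
t=3 move(3) ⇒ x=8 y=5 heading=east
no rival 3-sequence matches.

back(2), face(E), move(3)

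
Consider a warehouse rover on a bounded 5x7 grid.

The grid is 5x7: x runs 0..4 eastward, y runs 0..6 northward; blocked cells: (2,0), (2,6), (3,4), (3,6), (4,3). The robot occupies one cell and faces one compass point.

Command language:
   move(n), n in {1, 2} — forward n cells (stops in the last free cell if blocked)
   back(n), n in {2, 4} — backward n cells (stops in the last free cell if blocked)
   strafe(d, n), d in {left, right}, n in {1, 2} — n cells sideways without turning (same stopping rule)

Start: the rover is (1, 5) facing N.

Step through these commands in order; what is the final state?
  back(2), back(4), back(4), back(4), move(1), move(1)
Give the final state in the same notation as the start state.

(1, 2) facing N

start: (1, 5) facing N
t=1 back(2) ⇒ (1, 3) facing N
t=2 back(4) ⇒ (1, 0) facing N
t=3 back(4) ⇒ (1, 0) facing N
t=4 back(4) ⇒ (1, 0) facing N
t=5 move(1) ⇒ (1, 1) facing N
t=6 move(1) ⇒ (1, 2) facing N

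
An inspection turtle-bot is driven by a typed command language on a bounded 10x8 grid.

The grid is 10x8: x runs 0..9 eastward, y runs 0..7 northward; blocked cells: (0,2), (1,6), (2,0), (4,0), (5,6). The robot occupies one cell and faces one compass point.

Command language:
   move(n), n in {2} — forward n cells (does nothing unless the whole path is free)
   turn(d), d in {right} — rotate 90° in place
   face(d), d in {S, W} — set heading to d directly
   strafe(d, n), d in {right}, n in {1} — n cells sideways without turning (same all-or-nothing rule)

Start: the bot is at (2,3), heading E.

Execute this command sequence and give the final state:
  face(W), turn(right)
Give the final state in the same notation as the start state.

from: at (2,3), heading E
step 1 (face(W)): at (2,3), heading W
step 2 (turn(right)): at (2,3), heading N

at (2,3), heading N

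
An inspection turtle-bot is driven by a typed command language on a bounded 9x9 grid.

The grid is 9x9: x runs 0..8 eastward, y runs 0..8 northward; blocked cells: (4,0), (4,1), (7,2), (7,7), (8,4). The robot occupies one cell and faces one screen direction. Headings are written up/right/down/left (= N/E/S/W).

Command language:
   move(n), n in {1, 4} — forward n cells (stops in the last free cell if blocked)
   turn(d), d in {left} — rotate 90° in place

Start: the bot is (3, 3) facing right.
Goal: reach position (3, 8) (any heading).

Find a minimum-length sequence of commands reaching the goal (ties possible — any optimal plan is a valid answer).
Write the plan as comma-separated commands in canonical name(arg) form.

turn(left), move(4), move(4)

initial: (3, 3) facing right
t=1 turn(left) ⇒ (3, 3) facing up
t=2 move(4) ⇒ (3, 7) facing up
t=3 move(4) ⇒ (3, 8) facing up
no 2-step plan works, so 3 is optimal.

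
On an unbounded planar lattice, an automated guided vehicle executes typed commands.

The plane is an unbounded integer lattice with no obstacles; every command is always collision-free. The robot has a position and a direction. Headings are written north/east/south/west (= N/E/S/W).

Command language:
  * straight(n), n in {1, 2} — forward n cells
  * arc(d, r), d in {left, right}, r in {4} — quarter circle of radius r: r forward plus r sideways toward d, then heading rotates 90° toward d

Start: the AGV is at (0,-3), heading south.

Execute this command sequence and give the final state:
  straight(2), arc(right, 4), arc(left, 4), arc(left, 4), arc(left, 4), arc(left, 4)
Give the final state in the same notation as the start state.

at (-4,-9), heading west

from: at (0,-3), heading south
step 1 (straight(2)): at (0,-5), heading south
step 2 (arc(right, 4)): at (-4,-9), heading west
step 3 (arc(left, 4)): at (-8,-13), heading south
step 4 (arc(left, 4)): at (-4,-17), heading east
step 5 (arc(left, 4)): at (0,-13), heading north
step 6 (arc(left, 4)): at (-4,-9), heading west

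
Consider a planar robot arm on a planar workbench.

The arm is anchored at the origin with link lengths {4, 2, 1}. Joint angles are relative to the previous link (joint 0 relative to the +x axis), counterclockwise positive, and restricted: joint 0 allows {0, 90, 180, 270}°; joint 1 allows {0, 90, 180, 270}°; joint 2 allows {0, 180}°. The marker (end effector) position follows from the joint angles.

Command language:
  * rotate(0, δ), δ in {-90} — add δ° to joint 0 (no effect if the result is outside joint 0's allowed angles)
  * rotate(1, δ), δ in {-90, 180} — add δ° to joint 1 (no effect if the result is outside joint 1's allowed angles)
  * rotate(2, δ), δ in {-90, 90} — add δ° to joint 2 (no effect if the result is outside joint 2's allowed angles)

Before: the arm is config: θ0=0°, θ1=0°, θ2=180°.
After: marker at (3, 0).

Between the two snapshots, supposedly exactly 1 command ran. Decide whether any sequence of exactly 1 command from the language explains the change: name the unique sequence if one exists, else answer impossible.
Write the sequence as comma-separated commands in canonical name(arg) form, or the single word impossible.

begin: config: θ0=0°, θ1=0°, θ2=180°
[1] after rotate(1, 180): config: θ0=0°, θ1=180°, θ2=180°
no other 1-command option fits: unique.

rotate(1, 180)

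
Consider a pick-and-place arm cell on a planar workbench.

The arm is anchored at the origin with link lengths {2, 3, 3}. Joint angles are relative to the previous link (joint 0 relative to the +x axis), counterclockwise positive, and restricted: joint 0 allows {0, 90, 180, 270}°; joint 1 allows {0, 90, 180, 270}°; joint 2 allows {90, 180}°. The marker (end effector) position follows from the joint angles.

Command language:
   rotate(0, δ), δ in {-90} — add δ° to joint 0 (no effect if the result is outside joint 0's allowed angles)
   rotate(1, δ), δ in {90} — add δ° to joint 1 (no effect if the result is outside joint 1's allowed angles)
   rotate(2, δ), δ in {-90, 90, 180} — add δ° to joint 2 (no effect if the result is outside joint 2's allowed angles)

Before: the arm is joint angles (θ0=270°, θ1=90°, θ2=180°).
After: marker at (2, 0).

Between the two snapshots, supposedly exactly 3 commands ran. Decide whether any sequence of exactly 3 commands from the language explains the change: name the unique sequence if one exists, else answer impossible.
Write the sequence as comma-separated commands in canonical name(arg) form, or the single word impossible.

t0: joint angles (θ0=270°, θ1=90°, θ2=180°)
[1] after rotate(0, -90): joint angles (θ0=180°, θ1=90°, θ2=180°)
[2] after rotate(0, -90): joint angles (θ0=90°, θ1=90°, θ2=180°)
[3] after rotate(0, -90): joint angles (θ0=0°, θ1=90°, θ2=180°)
all 125 alternatives checked — unique.

rotate(0, -90), rotate(0, -90), rotate(0, -90)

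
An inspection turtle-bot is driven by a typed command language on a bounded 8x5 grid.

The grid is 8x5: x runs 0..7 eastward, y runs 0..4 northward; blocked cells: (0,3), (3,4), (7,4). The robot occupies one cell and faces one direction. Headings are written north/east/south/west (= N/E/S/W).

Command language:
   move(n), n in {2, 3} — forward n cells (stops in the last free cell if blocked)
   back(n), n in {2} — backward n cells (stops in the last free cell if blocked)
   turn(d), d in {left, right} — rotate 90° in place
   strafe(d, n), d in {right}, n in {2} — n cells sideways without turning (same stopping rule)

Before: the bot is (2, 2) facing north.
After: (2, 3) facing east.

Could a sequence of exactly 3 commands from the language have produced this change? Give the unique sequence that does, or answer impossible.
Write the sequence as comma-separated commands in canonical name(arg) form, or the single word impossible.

key: position moved to (2,3) AND the heading swung to E — translation plus rotation needed
begin: (2, 2) facing north
step 1 (back(2)): (2, 0) facing north
step 2 (move(3)): (2, 3) facing north
step 3 (turn(right)): (2, 3) facing east
no rival 3-sequence matches.

back(2), move(3), turn(right)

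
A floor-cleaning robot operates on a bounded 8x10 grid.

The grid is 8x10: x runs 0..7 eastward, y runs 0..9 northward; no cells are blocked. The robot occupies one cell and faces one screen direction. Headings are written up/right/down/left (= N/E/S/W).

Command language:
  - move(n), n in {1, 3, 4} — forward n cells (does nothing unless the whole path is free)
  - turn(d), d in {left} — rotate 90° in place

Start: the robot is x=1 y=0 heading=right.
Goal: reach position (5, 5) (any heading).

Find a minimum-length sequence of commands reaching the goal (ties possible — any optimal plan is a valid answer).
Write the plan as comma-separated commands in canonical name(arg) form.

start: x=1 y=0 heading=right
step 1 (move(4)): x=5 y=0 heading=right
step 2 (turn(left)): x=5 y=0 heading=up
step 3 (move(4)): x=5 y=4 heading=up
step 4 (move(1)): x=5 y=5 heading=up
nothing shorter than 4 reaches the goal.

move(4), turn(left), move(4), move(1)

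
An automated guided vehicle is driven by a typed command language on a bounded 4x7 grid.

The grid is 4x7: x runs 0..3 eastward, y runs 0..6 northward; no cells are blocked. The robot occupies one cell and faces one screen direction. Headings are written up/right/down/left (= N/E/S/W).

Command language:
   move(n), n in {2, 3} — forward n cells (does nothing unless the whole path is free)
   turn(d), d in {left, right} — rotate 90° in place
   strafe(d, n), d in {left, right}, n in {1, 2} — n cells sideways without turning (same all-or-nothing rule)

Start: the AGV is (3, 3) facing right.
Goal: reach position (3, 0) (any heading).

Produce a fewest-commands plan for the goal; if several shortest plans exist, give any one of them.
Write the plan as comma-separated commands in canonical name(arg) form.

strafe(right, 1), strafe(right, 2)

t0: (3, 3) facing right
t=1 strafe(right, 1) ⇒ (3, 2) facing right
t=2 strafe(right, 2) ⇒ (3, 0) facing right
minimal: 2 command(s), checked below 2.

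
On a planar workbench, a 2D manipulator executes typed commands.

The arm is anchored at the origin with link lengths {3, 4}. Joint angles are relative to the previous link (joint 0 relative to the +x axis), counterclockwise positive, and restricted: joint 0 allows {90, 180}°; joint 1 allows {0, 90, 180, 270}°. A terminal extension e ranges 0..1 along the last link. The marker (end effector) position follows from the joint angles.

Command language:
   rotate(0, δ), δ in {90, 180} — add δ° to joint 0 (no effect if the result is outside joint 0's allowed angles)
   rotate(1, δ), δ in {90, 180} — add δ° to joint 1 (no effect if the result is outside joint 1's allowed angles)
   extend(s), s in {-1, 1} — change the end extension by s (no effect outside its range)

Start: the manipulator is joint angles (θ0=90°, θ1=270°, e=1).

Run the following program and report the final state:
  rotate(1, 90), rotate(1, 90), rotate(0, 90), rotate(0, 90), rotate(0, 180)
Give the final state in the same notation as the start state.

joint angles (θ0=180°, θ1=90°, e=1)

t0: joint angles (θ0=90°, θ1=270°, e=1)
t=1 rotate(1, 90) ⇒ joint angles (θ0=90°, θ1=0°, e=1)
t=2 rotate(1, 90) ⇒ joint angles (θ0=90°, θ1=90°, e=1)
t=3 rotate(0, 90) ⇒ joint angles (θ0=180°, θ1=90°, e=1)
t=4 rotate(0, 90) ⇒ joint angles (θ0=180°, θ1=90°, e=1)
t=5 rotate(0, 180) ⇒ joint angles (θ0=180°, θ1=90°, e=1)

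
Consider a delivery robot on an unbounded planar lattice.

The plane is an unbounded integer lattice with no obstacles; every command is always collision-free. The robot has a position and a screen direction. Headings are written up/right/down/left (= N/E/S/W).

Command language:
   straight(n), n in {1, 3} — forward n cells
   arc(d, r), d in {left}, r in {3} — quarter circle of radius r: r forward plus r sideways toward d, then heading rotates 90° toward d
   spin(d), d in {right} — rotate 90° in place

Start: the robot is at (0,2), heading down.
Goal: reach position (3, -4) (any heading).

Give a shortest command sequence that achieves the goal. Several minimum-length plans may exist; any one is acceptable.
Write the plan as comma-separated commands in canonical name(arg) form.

straight(3), arc(left, 3)

initial: at (0,2), heading down
[1] after straight(3): at (0,-1), heading down
[2] after arc(left, 3): at (3,-4), heading right
nothing shorter than 2 reaches the goal.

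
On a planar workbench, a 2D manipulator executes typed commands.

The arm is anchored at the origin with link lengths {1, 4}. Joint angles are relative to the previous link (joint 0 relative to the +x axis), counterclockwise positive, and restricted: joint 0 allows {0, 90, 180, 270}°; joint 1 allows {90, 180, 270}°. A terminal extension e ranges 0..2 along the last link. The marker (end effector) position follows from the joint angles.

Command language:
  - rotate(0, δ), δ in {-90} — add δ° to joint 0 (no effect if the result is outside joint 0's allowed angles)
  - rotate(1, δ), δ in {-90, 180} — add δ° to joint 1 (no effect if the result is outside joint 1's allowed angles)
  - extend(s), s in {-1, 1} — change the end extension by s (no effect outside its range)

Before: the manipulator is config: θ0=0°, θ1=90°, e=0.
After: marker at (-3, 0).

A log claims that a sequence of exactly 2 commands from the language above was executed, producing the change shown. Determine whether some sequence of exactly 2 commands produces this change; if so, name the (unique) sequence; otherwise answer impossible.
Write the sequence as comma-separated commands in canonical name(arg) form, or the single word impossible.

key: running rotate(1, -90) before rotate(1, 180) would end elsewhere — order is forced
begin: config: θ0=0°, θ1=90°, e=0
t=1 rotate(1, 180) ⇒ config: θ0=0°, θ1=270°, e=0
t=2 rotate(1, -90) ⇒ config: θ0=0°, θ1=180°, e=0
no other 2-command option fits: unique.

rotate(1, 180), rotate(1, -90)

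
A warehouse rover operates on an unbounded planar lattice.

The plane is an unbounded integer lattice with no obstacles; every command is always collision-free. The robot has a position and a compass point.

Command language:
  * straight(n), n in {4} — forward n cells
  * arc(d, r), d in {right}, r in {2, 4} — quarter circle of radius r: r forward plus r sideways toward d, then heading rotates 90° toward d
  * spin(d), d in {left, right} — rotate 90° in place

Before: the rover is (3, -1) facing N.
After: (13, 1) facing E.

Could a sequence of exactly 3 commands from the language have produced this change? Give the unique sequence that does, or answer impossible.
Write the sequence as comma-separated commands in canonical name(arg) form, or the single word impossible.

arc(right, 2), straight(4), straight(4)

key: order matters: swapping arc(right, 2) and straight(4) lands elsewhere
from: (3, -1) facing N
1. arc(right, 2) → (5, 1) facing E
2. straight(4) → (9, 1) facing E
3. straight(4) → (13, 1) facing E
no other 3-command option fits: unique.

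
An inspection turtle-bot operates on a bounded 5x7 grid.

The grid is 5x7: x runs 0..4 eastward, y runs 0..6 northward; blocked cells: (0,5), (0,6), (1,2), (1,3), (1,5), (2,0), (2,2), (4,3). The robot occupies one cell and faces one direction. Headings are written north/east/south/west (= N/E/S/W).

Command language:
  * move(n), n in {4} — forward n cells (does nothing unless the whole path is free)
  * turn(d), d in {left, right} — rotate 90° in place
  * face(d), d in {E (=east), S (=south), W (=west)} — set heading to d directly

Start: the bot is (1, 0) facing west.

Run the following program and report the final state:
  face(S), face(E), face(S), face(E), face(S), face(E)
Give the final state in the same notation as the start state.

start: (1, 0) facing west
step 1 (face(S)): (1, 0) facing south
step 2 (face(E)): (1, 0) facing east
step 3 (face(S)): (1, 0) facing south
step 4 (face(E)): (1, 0) facing east
step 5 (face(S)): (1, 0) facing south
step 6 (face(E)): (1, 0) facing east

(1, 0) facing east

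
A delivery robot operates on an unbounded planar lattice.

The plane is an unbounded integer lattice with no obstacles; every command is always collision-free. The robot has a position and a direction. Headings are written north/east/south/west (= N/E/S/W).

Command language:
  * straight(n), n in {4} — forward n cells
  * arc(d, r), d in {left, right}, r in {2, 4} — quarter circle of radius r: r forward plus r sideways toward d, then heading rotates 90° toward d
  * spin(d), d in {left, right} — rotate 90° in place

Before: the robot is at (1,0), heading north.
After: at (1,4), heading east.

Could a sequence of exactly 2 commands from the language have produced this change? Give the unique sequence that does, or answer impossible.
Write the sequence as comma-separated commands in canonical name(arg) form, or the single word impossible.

straight(4), spin(right)

key: cell and facing (now E) both changed — the 2 commands mix motion and turning
start: at (1,0), heading north
1. straight(4) → at (1,4), heading north
2. spin(right) → at (1,4), heading east
no rival 2-sequence matches.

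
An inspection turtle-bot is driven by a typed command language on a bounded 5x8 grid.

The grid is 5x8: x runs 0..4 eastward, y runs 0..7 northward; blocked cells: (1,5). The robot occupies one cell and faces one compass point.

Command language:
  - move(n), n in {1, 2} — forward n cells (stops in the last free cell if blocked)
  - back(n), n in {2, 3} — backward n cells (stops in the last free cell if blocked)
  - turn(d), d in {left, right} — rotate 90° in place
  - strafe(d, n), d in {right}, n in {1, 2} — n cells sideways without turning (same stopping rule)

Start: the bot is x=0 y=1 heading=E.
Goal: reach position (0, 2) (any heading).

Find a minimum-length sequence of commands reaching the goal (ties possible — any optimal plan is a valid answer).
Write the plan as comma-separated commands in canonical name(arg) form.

turn(left), move(1)

begin: x=0 y=1 heading=E
[1] after turn(left): x=0 y=1 heading=N
[2] after move(1): x=0 y=2 heading=N
shorter routes all fall short; 2 is best.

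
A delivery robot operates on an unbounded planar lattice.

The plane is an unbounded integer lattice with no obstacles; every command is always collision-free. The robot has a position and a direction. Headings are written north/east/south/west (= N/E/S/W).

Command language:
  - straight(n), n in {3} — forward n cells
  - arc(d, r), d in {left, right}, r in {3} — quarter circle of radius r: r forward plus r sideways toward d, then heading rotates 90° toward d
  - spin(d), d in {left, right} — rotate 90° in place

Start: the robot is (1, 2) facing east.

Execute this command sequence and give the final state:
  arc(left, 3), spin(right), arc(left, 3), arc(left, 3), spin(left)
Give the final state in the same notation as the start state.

t0: (1, 2) facing east
step 1 (arc(left, 3)): (4, 5) facing north
step 2 (spin(right)): (4, 5) facing east
step 3 (arc(left, 3)): (7, 8) facing north
step 4 (arc(left, 3)): (4, 11) facing west
step 5 (spin(left)): (4, 11) facing south

(4, 11) facing south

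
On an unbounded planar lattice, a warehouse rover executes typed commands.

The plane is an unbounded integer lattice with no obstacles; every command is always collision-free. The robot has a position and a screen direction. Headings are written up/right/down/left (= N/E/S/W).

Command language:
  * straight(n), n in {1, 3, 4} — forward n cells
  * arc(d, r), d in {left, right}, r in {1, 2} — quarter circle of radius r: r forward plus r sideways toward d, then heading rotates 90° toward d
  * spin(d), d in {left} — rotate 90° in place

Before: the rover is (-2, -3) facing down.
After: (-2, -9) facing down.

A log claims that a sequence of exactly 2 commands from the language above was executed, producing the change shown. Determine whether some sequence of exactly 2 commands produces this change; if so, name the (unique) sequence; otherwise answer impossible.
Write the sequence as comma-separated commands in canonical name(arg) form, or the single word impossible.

key: heading stays S — no command in the sequence turns
begin: (-2, -3) facing down
step 1 (straight(3)): (-2, -6) facing down
step 2 (straight(3)): (-2, -9) facing down
no other 2-command option fits: unique.

straight(3), straight(3)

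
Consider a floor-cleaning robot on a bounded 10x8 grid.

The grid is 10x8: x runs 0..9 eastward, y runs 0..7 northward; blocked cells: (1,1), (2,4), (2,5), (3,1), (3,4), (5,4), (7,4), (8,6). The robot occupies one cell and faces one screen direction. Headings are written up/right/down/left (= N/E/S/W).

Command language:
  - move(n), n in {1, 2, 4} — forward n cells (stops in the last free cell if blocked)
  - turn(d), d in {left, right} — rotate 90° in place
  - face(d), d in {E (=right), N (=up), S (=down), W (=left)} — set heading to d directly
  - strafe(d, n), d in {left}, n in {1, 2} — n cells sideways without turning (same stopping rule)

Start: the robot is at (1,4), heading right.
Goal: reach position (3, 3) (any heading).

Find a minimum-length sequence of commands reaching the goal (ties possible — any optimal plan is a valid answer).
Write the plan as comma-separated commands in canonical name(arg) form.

t0: at (1,4), heading right
[1] after face(S): at (1,4), heading down
[2] after move(1): at (1,3), heading down
[3] after strafe(left, 2): at (3,3), heading down
minimal: 3 command(s), checked below 3.

face(S), move(1), strafe(left, 2)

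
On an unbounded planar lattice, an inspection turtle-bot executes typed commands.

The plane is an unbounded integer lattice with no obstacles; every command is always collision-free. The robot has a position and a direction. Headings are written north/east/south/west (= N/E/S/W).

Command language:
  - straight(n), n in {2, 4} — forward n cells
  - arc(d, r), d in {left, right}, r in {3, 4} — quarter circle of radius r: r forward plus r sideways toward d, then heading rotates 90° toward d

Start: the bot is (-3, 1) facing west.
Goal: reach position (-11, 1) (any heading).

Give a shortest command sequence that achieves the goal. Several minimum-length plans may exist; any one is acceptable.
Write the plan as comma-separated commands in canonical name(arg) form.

t0: (-3, 1) facing west
step 1 (straight(4)): (-7, 1) facing west
step 2 (straight(4)): (-11, 1) facing west
shorter routes all fall short; 2 is best.

straight(4), straight(4)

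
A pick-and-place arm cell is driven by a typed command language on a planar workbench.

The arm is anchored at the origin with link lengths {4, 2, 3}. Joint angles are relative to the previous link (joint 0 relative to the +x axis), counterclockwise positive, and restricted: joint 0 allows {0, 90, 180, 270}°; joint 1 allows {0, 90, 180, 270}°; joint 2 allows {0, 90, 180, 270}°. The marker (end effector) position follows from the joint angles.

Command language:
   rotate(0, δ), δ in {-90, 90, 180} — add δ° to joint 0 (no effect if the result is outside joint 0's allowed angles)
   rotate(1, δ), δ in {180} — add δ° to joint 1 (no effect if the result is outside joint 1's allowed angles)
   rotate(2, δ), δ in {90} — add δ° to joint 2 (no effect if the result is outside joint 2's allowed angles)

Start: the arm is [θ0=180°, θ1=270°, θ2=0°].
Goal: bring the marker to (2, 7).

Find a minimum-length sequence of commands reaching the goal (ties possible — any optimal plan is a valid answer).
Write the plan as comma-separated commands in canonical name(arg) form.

rotate(2, 90), rotate(0, -90)

from: [θ0=180°, θ1=270°, θ2=0°]
1. rotate(2, 90) → [θ0=180°, θ1=270°, θ2=90°]
2. rotate(0, -90) → [θ0=90°, θ1=270°, θ2=90°]
shorter routes all fall short; 2 is best.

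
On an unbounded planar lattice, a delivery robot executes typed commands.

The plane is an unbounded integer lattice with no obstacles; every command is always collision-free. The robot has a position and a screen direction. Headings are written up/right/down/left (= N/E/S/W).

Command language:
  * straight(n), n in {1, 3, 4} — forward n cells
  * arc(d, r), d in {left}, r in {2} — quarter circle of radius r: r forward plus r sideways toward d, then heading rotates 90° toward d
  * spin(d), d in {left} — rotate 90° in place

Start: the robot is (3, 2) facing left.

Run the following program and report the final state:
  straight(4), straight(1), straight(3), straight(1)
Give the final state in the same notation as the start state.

t0: (3, 2) facing left
step 1 (straight(4)): (-1, 2) facing left
step 2 (straight(1)): (-2, 2) facing left
step 3 (straight(3)): (-5, 2) facing left
step 4 (straight(1)): (-6, 2) facing left

(-6, 2) facing left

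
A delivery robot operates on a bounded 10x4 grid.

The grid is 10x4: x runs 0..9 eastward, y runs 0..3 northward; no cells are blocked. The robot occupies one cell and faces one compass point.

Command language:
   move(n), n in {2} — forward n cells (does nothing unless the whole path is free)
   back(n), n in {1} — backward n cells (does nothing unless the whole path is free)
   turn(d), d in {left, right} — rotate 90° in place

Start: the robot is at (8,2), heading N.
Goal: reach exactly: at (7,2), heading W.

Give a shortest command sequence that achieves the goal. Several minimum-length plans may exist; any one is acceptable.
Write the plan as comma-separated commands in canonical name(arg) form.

t0: at (8,2), heading N
1. turn(left) → at (8,2), heading W
2. back(1) → at (9,2), heading W
3. move(2) → at (7,2), heading W
shorter routes all fall short; 3 is best.

turn(left), back(1), move(2)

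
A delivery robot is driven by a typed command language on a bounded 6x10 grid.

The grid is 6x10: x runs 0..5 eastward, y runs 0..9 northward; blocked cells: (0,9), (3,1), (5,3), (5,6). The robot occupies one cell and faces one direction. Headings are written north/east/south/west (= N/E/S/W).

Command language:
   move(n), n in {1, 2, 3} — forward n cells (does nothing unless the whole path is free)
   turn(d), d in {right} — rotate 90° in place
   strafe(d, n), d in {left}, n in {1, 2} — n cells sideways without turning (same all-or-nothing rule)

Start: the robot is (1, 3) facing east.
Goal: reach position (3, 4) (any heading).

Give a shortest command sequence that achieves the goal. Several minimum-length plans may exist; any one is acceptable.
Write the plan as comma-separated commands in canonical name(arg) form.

t0: (1, 3) facing east
t=1 move(2) ⇒ (3, 3) facing east
t=2 strafe(left, 1) ⇒ (3, 4) facing east
nothing shorter than 2 reaches the goal.

move(2), strafe(left, 1)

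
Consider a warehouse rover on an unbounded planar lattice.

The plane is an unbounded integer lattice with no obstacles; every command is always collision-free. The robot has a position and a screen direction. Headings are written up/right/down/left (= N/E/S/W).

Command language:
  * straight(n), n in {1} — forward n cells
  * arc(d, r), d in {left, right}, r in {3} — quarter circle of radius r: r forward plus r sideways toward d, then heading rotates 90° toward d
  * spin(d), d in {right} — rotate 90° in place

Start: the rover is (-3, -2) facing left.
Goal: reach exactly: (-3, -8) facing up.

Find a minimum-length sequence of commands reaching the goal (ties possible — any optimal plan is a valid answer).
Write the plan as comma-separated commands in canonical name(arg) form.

spin(right), spin(right), arc(right, 3), arc(right, 3), spin(right)

from: (-3, -2) facing left
1. spin(right) → (-3, -2) facing up
2. spin(right) → (-3, -2) facing right
3. arc(right, 3) → (0, -5) facing down
4. arc(right, 3) → (-3, -8) facing left
5. spin(right) → (-3, -8) facing up
nothing shorter than 5 reaches the goal.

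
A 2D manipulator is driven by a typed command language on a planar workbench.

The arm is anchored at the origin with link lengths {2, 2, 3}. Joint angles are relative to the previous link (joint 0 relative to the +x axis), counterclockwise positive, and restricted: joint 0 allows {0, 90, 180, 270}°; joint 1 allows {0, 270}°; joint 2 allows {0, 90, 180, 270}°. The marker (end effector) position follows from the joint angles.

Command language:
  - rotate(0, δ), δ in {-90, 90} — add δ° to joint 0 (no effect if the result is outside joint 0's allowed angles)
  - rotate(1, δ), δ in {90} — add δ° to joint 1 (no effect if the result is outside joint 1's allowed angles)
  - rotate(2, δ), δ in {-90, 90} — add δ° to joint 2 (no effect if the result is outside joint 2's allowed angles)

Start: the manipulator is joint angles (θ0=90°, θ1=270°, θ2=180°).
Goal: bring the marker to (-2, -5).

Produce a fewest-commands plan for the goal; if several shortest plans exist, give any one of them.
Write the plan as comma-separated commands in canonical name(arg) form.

begin: joint angles (θ0=90°, θ1=270°, θ2=180°)
step 1 (rotate(0, 90)): joint angles (θ0=180°, θ1=270°, θ2=180°)
step 2 (rotate(0, 90)): joint angles (θ0=270°, θ1=270°, θ2=180°)
step 3 (rotate(2, -90)): joint angles (θ0=270°, θ1=270°, θ2=90°)
no 2-step plan works, so 3 is optimal.

rotate(0, 90), rotate(0, 90), rotate(2, -90)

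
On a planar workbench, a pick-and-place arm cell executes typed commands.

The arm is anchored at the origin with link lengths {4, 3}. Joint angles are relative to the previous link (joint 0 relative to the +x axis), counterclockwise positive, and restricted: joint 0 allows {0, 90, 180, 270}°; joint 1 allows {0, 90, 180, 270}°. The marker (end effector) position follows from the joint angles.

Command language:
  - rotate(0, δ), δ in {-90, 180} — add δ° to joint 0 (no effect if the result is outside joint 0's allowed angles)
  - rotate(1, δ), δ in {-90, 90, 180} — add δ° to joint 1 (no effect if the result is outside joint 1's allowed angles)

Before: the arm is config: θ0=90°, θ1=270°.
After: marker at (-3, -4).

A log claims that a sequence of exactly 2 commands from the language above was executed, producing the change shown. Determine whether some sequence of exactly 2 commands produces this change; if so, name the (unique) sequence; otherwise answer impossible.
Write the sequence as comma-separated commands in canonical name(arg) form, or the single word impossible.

start: config: θ0=90°, θ1=270°
[1] after rotate(0, -90): config: θ0=0°, θ1=270°
[2] after rotate(0, -90): config: θ0=270°, θ1=270°
no rival 2-sequence matches.

rotate(0, -90), rotate(0, -90)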